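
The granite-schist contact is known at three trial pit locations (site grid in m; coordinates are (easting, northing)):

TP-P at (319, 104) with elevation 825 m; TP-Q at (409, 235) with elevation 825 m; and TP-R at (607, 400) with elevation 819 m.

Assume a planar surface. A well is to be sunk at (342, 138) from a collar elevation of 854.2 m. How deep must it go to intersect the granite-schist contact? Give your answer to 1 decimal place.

Let the plane be z = a·E + b·N + c.
TP-Q−TP-P: 90a + 131b = 0;  TP-R−TP-P: 288a + 296b = −6.
Solving gives a = −0.07089, b = 0.04870.
Then c = 825 − a·319 − b·104 = 842.55.
At (342, 138): z_contact = −24.24 + 6.72 + 842.55 = 825.03 m.
Depth below ground = 854.2 − 825.03 = 29.2 m.

29.2 m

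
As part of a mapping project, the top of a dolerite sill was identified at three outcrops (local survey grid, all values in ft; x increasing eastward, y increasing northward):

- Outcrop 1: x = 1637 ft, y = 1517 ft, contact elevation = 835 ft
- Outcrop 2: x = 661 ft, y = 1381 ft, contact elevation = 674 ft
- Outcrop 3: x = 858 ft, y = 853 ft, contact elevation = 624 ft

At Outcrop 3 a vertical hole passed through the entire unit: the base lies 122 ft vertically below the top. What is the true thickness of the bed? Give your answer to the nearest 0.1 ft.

Let the plane be z = a·x + b·y + c.
Outcrop 2−Outcrop 1: −976a − 136b = −161;  Outcrop 3−Outcrop 1: −779a − 664b = −211.
Solving gives a = 0.14426, b = 0.14852.
|∇z| = √(a²+b²) = 0.20705, so dip δ = arctan(0.20705) = 11.70°.
True thickness = vertical thickness × cos δ = 122 × cos 11.70° = 119.5 ft.

119.5 ft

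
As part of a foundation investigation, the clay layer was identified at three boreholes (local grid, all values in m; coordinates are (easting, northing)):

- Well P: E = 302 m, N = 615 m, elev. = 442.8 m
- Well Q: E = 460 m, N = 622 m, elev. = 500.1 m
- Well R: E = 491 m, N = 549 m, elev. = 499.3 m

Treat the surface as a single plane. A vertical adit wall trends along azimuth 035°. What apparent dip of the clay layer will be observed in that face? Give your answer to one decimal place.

18.6°

Let the plane be z = a·E + b·N + c.
Well Q−Well P: 158a + 7b = 57.3;  Well R−Well P: 189a − 66b = 56.5.
Solving gives a = 0.35548, b = 0.16192.
Unit vector along 035° is (sin 35°, cos 35°) = (0.5736, 0.8192).
Slope in that direction = a·(0.5736) + b·(0.8192) = 0.33653.
Apparent dip = arctan|0.33653| = 18.6° (true dip is 21.3°, so apparent ≤ true as expected).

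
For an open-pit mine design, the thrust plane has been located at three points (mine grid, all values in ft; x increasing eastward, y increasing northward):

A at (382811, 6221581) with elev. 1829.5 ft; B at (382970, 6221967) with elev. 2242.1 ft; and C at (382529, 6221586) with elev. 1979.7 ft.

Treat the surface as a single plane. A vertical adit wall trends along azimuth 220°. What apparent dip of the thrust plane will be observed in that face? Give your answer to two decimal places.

33.10°

Two edge vectors: A→B = (159, 386, 412.6), A→C = (-282, 5, 150.2).
Normal n = (A→B) × (A→C) = (55914.2, -140235, 109647).
So ∂z/∂x = −n_x/n_z = −0.50995 and ∂z/∂y = −n_y/n_z = 1.27897.
Unit vector along 220° is (sin 220°, cos 220°) = (-0.6428, -0.7660).
Slope in that direction = a·(-0.6428) + b·(-0.7660) = −0.65196.
Apparent dip = arctan|0.65196| = 33.10° (true dip is 54.0°, so apparent ≤ true as expected).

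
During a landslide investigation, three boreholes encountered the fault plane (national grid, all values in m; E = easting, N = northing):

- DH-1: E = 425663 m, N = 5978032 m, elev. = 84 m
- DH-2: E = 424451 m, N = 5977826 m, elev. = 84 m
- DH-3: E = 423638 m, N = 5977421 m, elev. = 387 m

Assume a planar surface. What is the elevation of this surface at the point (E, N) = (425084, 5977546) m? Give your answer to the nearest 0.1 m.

Let the plane be z = a·E + b·N + c.
DH-2−DH-1: −1212a − 206b = 0;  DH-3−DH-1: −2025a − 611b = 303.
Solving gives a = 0.193016309, b = −1.135610516.
Then c = 84 − a·425663 − b·5978032 = 6706640.11.
At (425084, 5977546): z = 82048.1 − 6788164.1 + 6706640.11 = 524.2 m.

524.2 m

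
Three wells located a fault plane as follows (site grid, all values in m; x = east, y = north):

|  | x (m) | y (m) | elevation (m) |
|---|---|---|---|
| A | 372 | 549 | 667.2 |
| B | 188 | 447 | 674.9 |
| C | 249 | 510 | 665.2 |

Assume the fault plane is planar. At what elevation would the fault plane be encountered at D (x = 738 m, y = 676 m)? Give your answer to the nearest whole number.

Two edge vectors: A→B = (-184, -102, 7.7), A→C = (-123, -39, -2).
Normal n = (A→B) × (A→C) = (504.3, -1315.1, -5370).
So ∂z/∂x = −n_x/n_z = 0.09391 and ∂z/∂y = −n_y/n_z = −0.24490.
Intercept c from A: 667.2 − 34.93 + 134.45 = 766.71.
At (738, 676): z = 69.3 − 165.6 + 766.71 = 670.5 m.

670 m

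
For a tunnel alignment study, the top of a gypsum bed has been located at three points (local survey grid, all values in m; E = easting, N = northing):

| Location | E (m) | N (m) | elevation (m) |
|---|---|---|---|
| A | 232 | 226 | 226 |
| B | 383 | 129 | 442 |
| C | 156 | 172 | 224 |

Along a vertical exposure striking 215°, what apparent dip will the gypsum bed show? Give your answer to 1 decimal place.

22.4°

Let the plane be z = a·E + b·N + c.
B−A: 151a − 97b = 216;  C−A: −76a − 54b = −2.
Solving gives a = 0.76375, b = −1.03787.
Unit vector along 215° is (sin 215°, cos 215°) = (-0.5736, -0.8192).
Slope in that direction = a·(-0.5736) + b·(-0.8192) = 0.41211.
Apparent dip = arctan|0.41211| = 22.4° (true dip is 52.2°, so apparent ≤ true as expected).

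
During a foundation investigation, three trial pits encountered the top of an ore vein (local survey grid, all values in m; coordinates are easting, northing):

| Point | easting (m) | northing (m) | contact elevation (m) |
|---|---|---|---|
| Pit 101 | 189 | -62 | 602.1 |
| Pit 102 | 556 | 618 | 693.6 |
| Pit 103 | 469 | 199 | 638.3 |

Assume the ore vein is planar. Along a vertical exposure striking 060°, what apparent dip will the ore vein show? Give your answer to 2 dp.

Let the plane be z = a·easting + b·northing + c.
Pit 102−Pit 101: 367a + 680b = 91.5;  Pit 103−Pit 101: 280a + 261b = 36.2.
Solving gives a = 0.00776, b = 0.13037.
Unit vector along 060° is (sin 60°, cos 60°) = (0.8660, 0.5000).
Slope in that direction = a·(0.8660) + b·(0.5000) = 0.07191.
Apparent dip = arctan|0.07191| = 4.11° (true dip is 7.4°, so apparent ≤ true as expected).

4.11°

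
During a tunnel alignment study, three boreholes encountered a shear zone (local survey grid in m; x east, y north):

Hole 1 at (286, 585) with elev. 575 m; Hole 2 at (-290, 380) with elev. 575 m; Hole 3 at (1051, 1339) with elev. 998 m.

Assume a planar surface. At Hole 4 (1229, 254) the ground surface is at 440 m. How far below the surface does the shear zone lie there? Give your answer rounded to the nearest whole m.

Two edge vectors: Hole 1→Hole 2 = (-576, -205, 0), Hole 1→Hole 3 = (765, 754, 423).
Normal n = (Hole 1→Hole 2) × (Hole 1→Hole 3) = (-86715, 243648, -277479).
So ∂z/∂x = −n_x/n_z = −0.31251 and ∂z/∂y = −n_y/n_z = 0.87808.
Intercept c from Hole 1: 575 + 89.38 − 513.68 = 150.70.
At (1229, 254): z_contact = −384.1 + 223.0 + 150.70 = -10.3 m.
Depth below ground = 440 − (-10.3) = 450 m.

450 m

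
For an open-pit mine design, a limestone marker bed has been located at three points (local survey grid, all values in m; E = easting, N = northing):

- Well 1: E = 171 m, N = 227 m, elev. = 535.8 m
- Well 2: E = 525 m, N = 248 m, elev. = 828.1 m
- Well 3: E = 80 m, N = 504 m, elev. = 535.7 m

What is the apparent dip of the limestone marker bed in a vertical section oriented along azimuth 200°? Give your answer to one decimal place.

Let the plane be z = a·E + b·N + c.
Well 2−Well 1: 354a + 21b = 292.3;  Well 3−Well 1: −91a + 277b = −0.1.
Solving gives a = 0.80994, b = 0.26572.
Unit vector along 200° is (sin 200°, cos 200°) = (-0.3420, -0.9397).
Slope in that direction = a·(-0.3420) + b·(-0.9397) = −0.52671.
Apparent dip = arctan|0.52671| = 27.8° (true dip is 40.4°, so apparent ≤ true as expected).

27.8°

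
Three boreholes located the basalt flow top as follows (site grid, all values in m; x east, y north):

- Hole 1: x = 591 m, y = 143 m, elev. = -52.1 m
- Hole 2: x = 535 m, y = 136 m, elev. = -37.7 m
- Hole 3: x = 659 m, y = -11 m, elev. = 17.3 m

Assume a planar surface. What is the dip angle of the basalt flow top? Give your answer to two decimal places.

29.58°

Two edge vectors: Hole 1→Hole 2 = (-56, -7, 14.4), Hole 1→Hole 3 = (68, -154, 69.4).
Normal n = (Hole 1→Hole 2) × (Hole 1→Hole 3) = (1731.8, 4865.6, 9100).
So ∂z/∂x = −n_x/n_z = −0.19031 and ∂z/∂y = −n_y/n_z = −0.53468.
Gradient magnitude |∇z| = √(a² + b²) = √(0.03622 + 0.28588) = 0.56754.
True dip = arctan(0.56754) = 29.58°, dipping toward NNE (azimuth ≈ 020°).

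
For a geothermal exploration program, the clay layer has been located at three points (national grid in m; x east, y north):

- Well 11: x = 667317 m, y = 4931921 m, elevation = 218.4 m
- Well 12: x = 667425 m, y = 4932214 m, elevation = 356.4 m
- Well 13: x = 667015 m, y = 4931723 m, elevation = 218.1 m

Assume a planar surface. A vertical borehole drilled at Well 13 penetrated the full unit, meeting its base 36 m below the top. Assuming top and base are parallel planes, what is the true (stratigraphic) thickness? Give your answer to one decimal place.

Two edge vectors: Well 11→Well 12 = (108, 293, 138), Well 11→Well 13 = (-302, -198, -0.3).
Normal n = (Well 11→Well 12) × (Well 11→Well 13) = (27236.1, -41643.6, 67102).
So ∂z/∂x = −n_x/n_z = −0.40589 and ∂z/∂y = −n_y/n_z = 0.62060.
|∇z| = √(a²+b²) = 0.74155, so dip δ = arctan(0.74155) = 36.56°.
True thickness = vertical thickness × cos δ = 36 × cos 36.56° = 28.9 m.

28.9 m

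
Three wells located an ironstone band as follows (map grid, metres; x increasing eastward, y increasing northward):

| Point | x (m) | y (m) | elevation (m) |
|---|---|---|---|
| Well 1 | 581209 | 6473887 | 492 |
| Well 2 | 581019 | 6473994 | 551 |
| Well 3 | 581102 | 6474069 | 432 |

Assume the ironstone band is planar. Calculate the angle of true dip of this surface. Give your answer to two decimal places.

46.83°

Let the plane be z = a·x + b·y + c.
Well 2−Well 1: −190a + 107b = 59;  Well 3−Well 1: −107a + 182b = −60.
Solving gives a = −0.74178, b = −0.76577.
Gradient magnitude |∇z| = √(a² + b²) = √(0.55023 + 0.58640) = 1.06613.
True dip = arctan(1.06613) = 46.83°, dipping toward NE (azimuth ≈ 044°).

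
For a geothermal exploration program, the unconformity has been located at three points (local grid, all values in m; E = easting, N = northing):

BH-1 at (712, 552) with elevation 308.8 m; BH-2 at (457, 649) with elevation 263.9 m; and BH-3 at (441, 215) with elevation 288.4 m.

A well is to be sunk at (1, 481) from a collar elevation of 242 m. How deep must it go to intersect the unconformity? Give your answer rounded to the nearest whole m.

Two edge vectors: BH-1→BH-2 = (-255, 97, -44.9), BH-1→BH-3 = (-271, -337, -20.4).
Normal n = (BH-1→BH-2) × (BH-1→BH-3) = (-17110.1, 6965.9, 112222).
So ∂z/∂E = −n_x/n_z = 0.15247 and ∂z/∂N = −n_y/n_z = −0.06207.
Intercept c from BH-1: 308.8 − 108.56 + 34.26 = 234.51.
At (1, 481): z_contact = 0.2 − 29.9 + 234.51 = 204.8 m.
Depth below ground = 242 − 204.8 = 37 m.

37 m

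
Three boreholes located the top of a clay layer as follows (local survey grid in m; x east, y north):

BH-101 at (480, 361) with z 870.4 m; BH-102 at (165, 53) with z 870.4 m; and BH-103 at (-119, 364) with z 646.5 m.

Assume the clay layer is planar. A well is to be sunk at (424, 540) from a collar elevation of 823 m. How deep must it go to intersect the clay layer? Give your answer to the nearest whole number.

42 m

Two edge vectors: BH-101→BH-102 = (-315, -308, 0), BH-101→BH-103 = (-599, 3, -223.9).
Normal n = (BH-101→BH-102) × (BH-101→BH-103) = (68961.2, -70528.5, -185437).
So ∂z/∂x = −n_x/n_z = 0.37188 and ∂z/∂y = −n_y/n_z = −0.38034.
Intercept c from BH-101: 870.4 − 178.50 + 137.30 = 829.20.
At (424, 540): z_contact = 157.7 − 205.4 + 829.20 = 781.5 m.
Depth below ground = 823 − 781.5 = 42 m.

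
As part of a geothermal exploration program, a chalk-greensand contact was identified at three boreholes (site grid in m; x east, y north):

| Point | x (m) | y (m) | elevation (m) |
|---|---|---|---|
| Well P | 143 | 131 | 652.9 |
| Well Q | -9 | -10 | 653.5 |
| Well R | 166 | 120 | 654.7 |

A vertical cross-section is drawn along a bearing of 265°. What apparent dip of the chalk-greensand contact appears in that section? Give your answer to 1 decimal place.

Two edge vectors: Well P→Well Q = (-152, -141, 0.6), Well P→Well R = (23, -11, 1.8).
Normal n = (Well P→Well Q) × (Well P→Well R) = (-247.2, 287.4, 4915).
So ∂z/∂x = −n_x/n_z = 0.05030 and ∂z/∂y = −n_y/n_z = −0.05847.
Unit vector along 265° is (sin 265°, cos 265°) = (-0.9962, -0.0872).
Slope in that direction = a·(-0.9962) + b·(-0.0872) = −0.04501.
Apparent dip = arctan|0.04501| = 2.6° (true dip is 4.4°, so apparent ≤ true as expected).

2.6°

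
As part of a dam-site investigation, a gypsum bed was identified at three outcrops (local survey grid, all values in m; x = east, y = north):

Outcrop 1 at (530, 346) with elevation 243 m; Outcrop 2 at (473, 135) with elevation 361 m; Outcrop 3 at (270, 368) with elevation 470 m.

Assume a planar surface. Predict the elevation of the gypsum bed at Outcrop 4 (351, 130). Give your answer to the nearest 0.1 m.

472.4 m

Let the plane be z = a·x + b·y + c.
Outcrop 2−Outcrop 1: −57a − 211b = 118;  Outcrop 3−Outcrop 1: −260a + 22b = 227.
Solving gives a = −0.89983, b = −0.31616.
Then c = 243 − a·530 − b·346 = 829.30.
At (351, 130): z = −315.8 − 41.1 + 829.30 = 472.4 m.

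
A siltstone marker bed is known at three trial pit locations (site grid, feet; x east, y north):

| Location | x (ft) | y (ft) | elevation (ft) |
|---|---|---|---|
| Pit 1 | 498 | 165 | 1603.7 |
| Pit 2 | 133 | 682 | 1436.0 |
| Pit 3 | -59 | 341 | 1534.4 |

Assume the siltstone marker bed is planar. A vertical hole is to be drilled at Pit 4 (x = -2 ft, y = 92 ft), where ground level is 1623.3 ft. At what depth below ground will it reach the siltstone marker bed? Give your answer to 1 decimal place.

Let the plane be z = a·x + b·y + c.
Pit 2−Pit 1: −365a + 517b = −167.7;  Pit 3−Pit 1: −557a + 176b = −69.3.
Solving gives a = 0.02822, b = −0.30445.
Then c = 1603.7 − a·498 − b·165 = 1639.88.
At (-2, 92): z_contact = −0.06 − 28.01 + 1639.88 = 1611.82 ft.
Depth below ground = 1623.3 − 1611.82 = 11.5 ft.

11.5 ft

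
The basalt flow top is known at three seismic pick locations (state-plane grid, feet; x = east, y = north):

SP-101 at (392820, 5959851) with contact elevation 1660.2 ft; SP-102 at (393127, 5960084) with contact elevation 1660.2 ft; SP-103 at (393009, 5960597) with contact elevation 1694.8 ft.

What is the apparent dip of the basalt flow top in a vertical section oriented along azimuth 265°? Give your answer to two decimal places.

2.20°

Let the plane be z = a·x + b·y + c.
SP-102−SP-101: 307a + 233b = 0;  SP-103−SP-101: 189a + 746b = 34.6.
Solving gives a = −0.04358, b = 0.05742.
Unit vector along 265° is (sin 265°, cos 265°) = (-0.9962, -0.0872).
Slope in that direction = a·(-0.9962) + b·(-0.0872) = 0.03841.
Apparent dip = arctan|0.03841| = 2.20° (true dip is 4.1°, so apparent ≤ true as expected).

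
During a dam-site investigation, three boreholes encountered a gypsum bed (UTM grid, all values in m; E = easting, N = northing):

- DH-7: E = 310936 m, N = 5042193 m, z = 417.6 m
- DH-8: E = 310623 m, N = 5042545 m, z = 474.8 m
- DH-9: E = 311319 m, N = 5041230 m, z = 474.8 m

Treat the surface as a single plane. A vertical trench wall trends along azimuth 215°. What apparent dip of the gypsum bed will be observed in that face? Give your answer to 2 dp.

Let the plane be z = a·E + b·N + c.
DH-8−DH-7: −313a + 352b = 57.2;  DH-9−DH-7: 383a − 963b = 57.2.
Solving gives a = −0.45148, b = −0.23896.
Unit vector along 215° is (sin 215°, cos 215°) = (-0.5736, -0.8192).
Slope in that direction = a·(-0.5736) + b·(-0.8192) = 0.45470.
Apparent dip = arctan|0.45470| = 24.45° (true dip is 27.1°, so apparent ≤ true as expected).

24.45°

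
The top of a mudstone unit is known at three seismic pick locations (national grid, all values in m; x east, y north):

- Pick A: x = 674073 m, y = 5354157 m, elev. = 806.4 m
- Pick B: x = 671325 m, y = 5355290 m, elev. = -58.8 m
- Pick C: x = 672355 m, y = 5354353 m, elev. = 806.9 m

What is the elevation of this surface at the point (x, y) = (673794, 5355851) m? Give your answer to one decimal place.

-950.0 m

Two edge vectors: Pick A→Pick B = (-2748, 1133, -865.2), Pick A→Pick C = (-1718, 196, 0.5).
Normal n = (Pick A→Pick B) × (Pick A→Pick C) = (170145.7, 1487787.6, 1407886).
So ∂z/∂x = −n_x/n_z = −0.120851901 and ∂z/∂y = −n_y/n_z = −1.056752891.
Intercept c from Pick A: 806.4 + 81463.00 + 5658020.89 = 5740290.29.
At (673794, 5355851): z = −81429.3 − 5659811.0 + 5740290.29 = -950.0 m.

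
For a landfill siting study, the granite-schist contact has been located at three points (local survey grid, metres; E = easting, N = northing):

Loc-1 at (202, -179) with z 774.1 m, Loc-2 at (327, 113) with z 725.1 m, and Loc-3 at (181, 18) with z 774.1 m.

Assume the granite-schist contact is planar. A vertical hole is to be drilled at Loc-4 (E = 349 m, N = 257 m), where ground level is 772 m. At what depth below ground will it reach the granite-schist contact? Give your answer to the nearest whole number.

Two edge vectors: Loc-1→Loc-2 = (125, 292, -49), Loc-1→Loc-3 = (-21, 197, 0).
Normal n = (Loc-1→Loc-2) × (Loc-1→Loc-3) = (9653, 1029, 30757).
So ∂z/∂E = −n_x/n_z = −0.31385 and ∂z/∂N = −n_y/n_z = −0.03346.
Intercept c from Loc-1: 774.1 + 63.40 − 5.99 = 831.51.
At (349, 257): z_contact = −109.5 − 8.6 + 831.51 = 713.4 m.
Depth below ground = 772 − 713.4 = 59 m.

59 m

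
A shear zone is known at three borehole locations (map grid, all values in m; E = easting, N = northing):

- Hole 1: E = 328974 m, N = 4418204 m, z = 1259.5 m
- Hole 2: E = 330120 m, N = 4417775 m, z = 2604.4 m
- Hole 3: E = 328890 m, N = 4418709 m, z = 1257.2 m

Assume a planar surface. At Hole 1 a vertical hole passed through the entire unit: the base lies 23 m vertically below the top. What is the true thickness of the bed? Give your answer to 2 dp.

Let the plane be z = a·E + b·N + c.
Hole 2−Hole 1: 1146a − 429b = 1344.9;  Hole 3−Hole 1: −84a + 505b = −2.3.
Solving gives a = 1.24967, b = 0.20331.
|∇z| = √(a²+b²) = 1.26610, so dip δ = arctan(1.26610) = 51.70°.
True thickness = vertical thickness × cos δ = 23 × cos 51.70° = 14.26 m.

14.26 m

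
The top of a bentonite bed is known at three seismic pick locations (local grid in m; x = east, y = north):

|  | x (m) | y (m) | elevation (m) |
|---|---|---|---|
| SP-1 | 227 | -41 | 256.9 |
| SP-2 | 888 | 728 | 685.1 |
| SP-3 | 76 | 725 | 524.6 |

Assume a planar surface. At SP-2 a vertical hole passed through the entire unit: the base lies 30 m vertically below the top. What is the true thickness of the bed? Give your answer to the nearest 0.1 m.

27.5 m

Two edge vectors: SP-1→SP-2 = (661, 769, 428.2), SP-1→SP-3 = (-151, 766, 267.7).
Normal n = (SP-1→SP-2) × (SP-1→SP-3) = (-122139.9, -241607.9, 622445).
So ∂z/∂x = −n_x/n_z = 0.19623 and ∂z/∂y = −n_y/n_z = 0.38816.
|∇z| = √(a²+b²) = 0.43494, so dip δ = arctan(0.43494) = 23.51°.
True thickness = vertical thickness × cos δ = 30 × cos 23.51° = 27.5 m.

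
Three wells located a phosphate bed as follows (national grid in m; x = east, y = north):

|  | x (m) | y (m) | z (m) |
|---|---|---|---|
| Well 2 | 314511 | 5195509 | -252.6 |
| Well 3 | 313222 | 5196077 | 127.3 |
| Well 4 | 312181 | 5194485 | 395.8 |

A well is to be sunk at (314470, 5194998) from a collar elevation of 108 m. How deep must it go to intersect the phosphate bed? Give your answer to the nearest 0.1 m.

Two edge vectors: Well 2→Well 3 = (-1289, 568, 379.9), Well 2→Well 4 = (-2330, -1024, 648.4).
Normal n = (Well 2→Well 3) × (Well 2→Well 4) = (757308.8, -49379.4, 2643376).
So ∂z/∂x = −n_x/n_z = −0.286493030 and ∂z/∂y = −n_y/n_z = 0.018680430.
Intercept c from Well 2: -252.6 + 90105.21 − 97054.34 = −7201.73.
At (314470, 5194998): z_contact = −90093.46 + 97044.80 − 7201.73 = -250.40 m.
Depth below ground = 108 − (-250.40) = 358.4 m.

358.4 m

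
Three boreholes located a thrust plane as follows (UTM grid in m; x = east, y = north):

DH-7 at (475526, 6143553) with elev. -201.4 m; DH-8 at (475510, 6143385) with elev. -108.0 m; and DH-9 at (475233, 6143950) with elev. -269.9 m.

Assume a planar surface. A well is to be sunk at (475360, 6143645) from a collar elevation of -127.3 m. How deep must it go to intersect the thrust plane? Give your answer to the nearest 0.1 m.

Let the plane be z = a·x + b·y + c.
DH-8−DH-7: −16a − 168b = 93.4;  DH-9−DH-7: −293a + 397b = −68.5.
Solving gives a = −0.460123075, b = −0.512131136.
Then c = -201.4 − a·475526 − b·6143553 = 3364903.86.
At (475360, 6143645): z_contact = −218724.10 − 3146351.89 + 3364903.86 = -172.14 m.
Depth below ground = -127.3 − (-172.14) = 44.8 m.

44.8 m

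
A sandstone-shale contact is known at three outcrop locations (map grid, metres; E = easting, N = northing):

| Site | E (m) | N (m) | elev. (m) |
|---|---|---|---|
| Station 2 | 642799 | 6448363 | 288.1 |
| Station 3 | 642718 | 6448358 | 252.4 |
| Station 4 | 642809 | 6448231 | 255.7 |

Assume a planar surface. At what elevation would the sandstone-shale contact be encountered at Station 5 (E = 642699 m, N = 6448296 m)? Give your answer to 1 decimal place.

227.1 m

Two edge vectors: Station 2→Station 3 = (-81, -5, -35.7), Station 2→Station 4 = (10, -132, -32.4).
Normal n = (Station 2→Station 3) × (Station 2→Station 4) = (-4550.4, -2981.4, 10742).
So ∂z/∂E = −n_x/n_z = 0.423608267 and ∂z/∂N = −n_y/n_z = 0.277546081.
Intercept c from Station 2: 288.1 − 272294.97 − 1789717.88 = −2061724.75.
At (642699, 6448296): z = 272252.6 + 1789699.3 − 2061724.75 = 227.1 m.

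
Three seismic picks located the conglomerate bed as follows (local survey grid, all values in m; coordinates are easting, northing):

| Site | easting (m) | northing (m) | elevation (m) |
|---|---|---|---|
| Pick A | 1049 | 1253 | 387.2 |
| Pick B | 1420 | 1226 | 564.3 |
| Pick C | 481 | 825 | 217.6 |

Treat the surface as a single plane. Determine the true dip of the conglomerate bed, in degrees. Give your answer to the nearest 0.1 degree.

Two edge vectors: Pick A→Pick B = (371, -27, 177.1), Pick A→Pick C = (-568, -428, -169.6).
Normal n = (Pick A→Pick B) × (Pick A→Pick C) = (80378, -37671.2, -174124).
So ∂z/∂easting = −n_x/n_z = 0.46161 and ∂z/∂northing = −n_y/n_z = −0.21635.
Gradient magnitude |∇z| = √(a² + b²) = √(0.21309 + 0.04681) = 0.50980.
True dip = arctan(0.50980) = 27.0°, dipping toward WNW (azimuth ≈ 295°).

27.0°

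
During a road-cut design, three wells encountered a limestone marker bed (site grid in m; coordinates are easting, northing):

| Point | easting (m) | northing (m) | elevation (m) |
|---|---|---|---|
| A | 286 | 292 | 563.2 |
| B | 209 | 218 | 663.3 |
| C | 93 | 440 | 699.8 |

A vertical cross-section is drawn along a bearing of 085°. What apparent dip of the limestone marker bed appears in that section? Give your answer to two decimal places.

Two edge vectors: A→B = (-77, -74, 100.1), A→C = (-193, 148, 136.6).
Normal n = (A→B) × (A→C) = (-24923.2, -8801.1, -25678).
So ∂z/∂easting = −n_x/n_z = −0.97061 and ∂z/∂northing = −n_y/n_z = −0.34275.
Unit vector along 085° is (sin 85°, cos 85°) = (0.9962, 0.0872).
Slope in that direction = a·(0.9962) + b·(0.0872) = −0.99678.
Apparent dip = arctan|0.99678| = 44.91° (true dip is 45.8°, so apparent ≤ true as expected).

44.91°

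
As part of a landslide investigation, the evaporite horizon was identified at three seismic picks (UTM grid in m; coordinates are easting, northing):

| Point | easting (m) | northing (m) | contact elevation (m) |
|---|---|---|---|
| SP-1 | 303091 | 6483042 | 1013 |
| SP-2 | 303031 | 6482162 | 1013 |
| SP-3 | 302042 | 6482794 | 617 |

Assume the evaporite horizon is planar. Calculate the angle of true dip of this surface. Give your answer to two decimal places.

Two edge vectors: SP-1→SP-2 = (-60, -880, 0), SP-1→SP-3 = (-1049, -248, -396).
Normal n = (SP-1→SP-2) × (SP-1→SP-3) = (348480, -23760, -908240).
So ∂z/∂easting = −n_x/n_z = 0.38369 and ∂z/∂northing = −n_y/n_z = −0.02616.
Gradient magnitude |∇z| = √(a² + b²) = √(0.14722 + 0.00068) = 0.38458.
True dip = arctan(0.38458) = 21.04°, dipping toward W (azimuth ≈ 274°).

21.04°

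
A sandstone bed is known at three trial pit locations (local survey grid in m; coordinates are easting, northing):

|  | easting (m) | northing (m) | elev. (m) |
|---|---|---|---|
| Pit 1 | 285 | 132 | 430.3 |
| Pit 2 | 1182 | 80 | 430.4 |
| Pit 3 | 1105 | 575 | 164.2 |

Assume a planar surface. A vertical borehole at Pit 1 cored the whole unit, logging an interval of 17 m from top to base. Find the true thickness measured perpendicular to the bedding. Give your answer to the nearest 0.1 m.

14.9 m

Let the plane be z = a·easting + b·northing + c.
Pit 2−Pit 1: 897a − 52b = 0.1;  Pit 3−Pit 1: 820a + 443b = −266.1.
Solving gives a = −0.03135, b = −0.54265.
|∇z| = √(a²+b²) = 0.54356, so dip δ = arctan(0.54356) = 28.53°.
True thickness = vertical thickness × cos δ = 17 × cos 28.53° = 14.9 m.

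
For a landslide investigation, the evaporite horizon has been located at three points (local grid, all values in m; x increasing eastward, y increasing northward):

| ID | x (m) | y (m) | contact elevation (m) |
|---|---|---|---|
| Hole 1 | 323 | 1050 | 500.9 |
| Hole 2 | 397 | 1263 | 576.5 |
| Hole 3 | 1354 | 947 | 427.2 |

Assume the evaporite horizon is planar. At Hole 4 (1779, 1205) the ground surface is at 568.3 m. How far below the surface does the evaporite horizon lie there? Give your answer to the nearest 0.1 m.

Let the plane be z = a·x + b·y + c.
Hole 2−Hole 1: 74a + 213b = 75.6;  Hole 3−Hole 1: 1031a − 103b = −73.7.
Solving gives a = −0.034817, b = 0.367026.
Then c = 500.9 − a·323 − b·1050 = 126.77.
At (1779, 1205): z_contact = −61.94 + 442.27 + 126.77 = 507.10 m.
Depth below ground = 568.3 − 507.10 = 61.2 m.

61.2 m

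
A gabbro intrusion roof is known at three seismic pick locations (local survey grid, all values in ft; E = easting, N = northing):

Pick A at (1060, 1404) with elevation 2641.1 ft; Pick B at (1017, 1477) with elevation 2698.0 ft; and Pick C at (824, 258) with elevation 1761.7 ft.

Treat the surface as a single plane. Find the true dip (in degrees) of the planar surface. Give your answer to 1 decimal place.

Two edge vectors: Pick A→Pick B = (-43, 73, 56.9), Pick A→Pick C = (-236, -1146, -879.4).
Normal n = (Pick A→Pick B) × (Pick A→Pick C) = (1011.2, -51242.6, 66506).
So ∂z/∂E = −n_x/n_z = −0.01520 and ∂z/∂N = −n_y/n_z = 0.77050.
Gradient magnitude |∇z| = √(a² + b²) = √(0.00023 + 0.59366) = 0.77065.
True dip = arctan(0.77065) = 37.6°, dipping toward S (azimuth ≈ 179°).

37.6°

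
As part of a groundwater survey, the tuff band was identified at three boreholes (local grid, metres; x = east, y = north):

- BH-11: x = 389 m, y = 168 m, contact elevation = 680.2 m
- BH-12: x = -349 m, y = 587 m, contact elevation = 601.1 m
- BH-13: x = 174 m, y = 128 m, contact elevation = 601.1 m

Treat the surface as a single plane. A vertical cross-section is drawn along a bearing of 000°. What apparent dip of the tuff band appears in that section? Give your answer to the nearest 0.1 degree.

19.1°

Two edge vectors: BH-11→BH-12 = (-738, 419, -79.1), BH-11→BH-13 = (-215, -40, -79.1).
Normal n = (BH-11→BH-12) × (BH-11→BH-13) = (-36306.9, -41369.3, 119605).
So ∂z/∂x = −n_x/n_z = 0.30356 and ∂z/∂y = −n_y/n_z = 0.34588.
Unit vector along 000° is (sin 0°, cos 0°) = (0.0000, 1.0000).
Slope in that direction = a·(0.0000) + b·(1.0000) = 0.34588.
Apparent dip = arctan|0.34588| = 19.1° (true dip is 24.7°, so apparent ≤ true as expected).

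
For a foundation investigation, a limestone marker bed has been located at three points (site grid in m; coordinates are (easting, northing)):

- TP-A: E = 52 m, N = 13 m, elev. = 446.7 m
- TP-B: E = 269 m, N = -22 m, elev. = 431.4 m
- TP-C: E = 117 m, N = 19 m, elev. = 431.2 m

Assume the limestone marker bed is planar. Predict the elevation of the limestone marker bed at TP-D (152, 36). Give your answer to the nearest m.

Let the plane be z = a·E + b·N + c.
TP-B−TP-A: 217a − 35b = −15.3;  TP-C−TP-A: 65a + 6b = −15.5.
Solving gives a = −0.17733, b = −0.66229.
Then c = 446.7 − a·52 − b·13 = 464.53.
At (152, 36): z = −27.0 − 23.8 + 464.53 = 413.7 m.

414 m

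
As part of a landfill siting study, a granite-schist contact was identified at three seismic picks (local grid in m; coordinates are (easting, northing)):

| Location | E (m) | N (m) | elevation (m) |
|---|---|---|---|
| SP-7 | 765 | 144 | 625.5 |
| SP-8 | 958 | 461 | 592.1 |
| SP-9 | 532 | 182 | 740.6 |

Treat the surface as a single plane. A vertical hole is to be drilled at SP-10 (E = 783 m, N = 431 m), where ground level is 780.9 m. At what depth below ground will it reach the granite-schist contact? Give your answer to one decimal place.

Two edge vectors: SP-7→SP-8 = (193, 317, -33.4), SP-7→SP-9 = (-233, 38, 115.1).
Normal n = (SP-7→SP-8) × (SP-7→SP-9) = (37755.9, -14432.1, 81195).
So ∂z/∂E = −n_x/n_z = −0.46500 and ∂z/∂N = −n_y/n_z = 0.17775.
Intercept c from SP-7: 625.5 + 355.73 − 25.60 = 955.63.
At (783, 431): z_contact = −364.10 + 76.61 + 955.63 = 668.14 m.
Depth below ground = 780.9 − 668.14 = 112.8 m.

112.8 m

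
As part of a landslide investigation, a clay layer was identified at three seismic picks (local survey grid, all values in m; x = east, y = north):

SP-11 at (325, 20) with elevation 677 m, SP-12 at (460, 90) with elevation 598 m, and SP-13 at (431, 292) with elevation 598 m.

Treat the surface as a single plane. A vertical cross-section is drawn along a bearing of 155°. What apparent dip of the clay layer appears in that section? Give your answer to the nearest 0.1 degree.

9.1°

Let the plane be z = a·x + b·y + c.
SP-12−SP-11: 135a + 70b = −79;  SP-13−SP-11: 106a + 272b = −79.
Solving gives a = −0.54464, b = −0.07819.
Unit vector along 155° is (sin 155°, cos 155°) = (0.4226, -0.9063).
Slope in that direction = a·(0.4226) + b·(-0.9063) = −0.15931.
Apparent dip = arctan|0.15931| = 9.1° (true dip is 28.8°, so apparent ≤ true as expected).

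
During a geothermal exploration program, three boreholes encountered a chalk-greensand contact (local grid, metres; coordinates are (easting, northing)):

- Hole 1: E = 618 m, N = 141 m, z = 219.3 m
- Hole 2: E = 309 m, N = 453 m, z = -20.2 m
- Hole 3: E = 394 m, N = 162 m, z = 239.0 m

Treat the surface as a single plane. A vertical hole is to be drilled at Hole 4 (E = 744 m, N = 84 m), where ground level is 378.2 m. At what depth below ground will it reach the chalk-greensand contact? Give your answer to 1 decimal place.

127.4 m

Let the plane be z = a·E + b·N + c.
Hole 2−Hole 1: −309a + 312b = −239.5;  Hole 3−Hole 1: −224a + 21b = 19.7.
Solving gives a = −0.17628, b = −0.94221.
Then c = 219.3 − a·618 − b·141 = 461.09.
At (744, 84): z_contact = −131.15 − 79.15 + 461.09 = 250.79 m.
Depth below ground = 378.2 − 250.79 = 127.4 m.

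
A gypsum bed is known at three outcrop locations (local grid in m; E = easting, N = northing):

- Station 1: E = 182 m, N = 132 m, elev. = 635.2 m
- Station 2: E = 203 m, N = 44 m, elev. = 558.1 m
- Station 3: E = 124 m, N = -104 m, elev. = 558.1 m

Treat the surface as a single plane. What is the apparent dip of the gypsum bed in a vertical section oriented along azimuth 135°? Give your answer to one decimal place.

Two edge vectors: Station 1→Station 2 = (21, -88, -77.1), Station 1→Station 3 = (-58, -236, -77.1).
Normal n = (Station 1→Station 2) × (Station 1→Station 3) = (-11410.8, 6090.9, -10060).
So ∂z/∂E = −n_x/n_z = −1.13427 and ∂z/∂N = −n_y/n_z = 0.60546.
Unit vector along 135° is (sin 135°, cos 135°) = (0.7071, -0.7071).
Slope in that direction = a·(0.7071) + b·(-0.7071) = −1.23018.
Apparent dip = arctan|1.23018| = 50.9° (true dip is 52.1°, so apparent ≤ true as expected).

50.9°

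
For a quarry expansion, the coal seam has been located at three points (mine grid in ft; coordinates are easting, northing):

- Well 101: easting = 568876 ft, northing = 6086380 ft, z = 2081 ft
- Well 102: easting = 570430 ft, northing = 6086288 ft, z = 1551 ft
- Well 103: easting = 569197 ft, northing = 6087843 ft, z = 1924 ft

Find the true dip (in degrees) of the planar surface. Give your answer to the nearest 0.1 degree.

Let the plane be z = a·easting + b·northing + c.
Well 102−Well 101: 1554a − 92b = −530;  Well 103−Well 101: 321a + 1463b = −157.
Solving gives a = −0.34295, b = −0.03207.
Gradient magnitude |∇z| = √(a² + b²) = √(0.11762 + 0.00103) = 0.34445.
True dip = arctan(0.34445) = 19.0°, dipping toward E (azimuth ≈ 085°).

19.0°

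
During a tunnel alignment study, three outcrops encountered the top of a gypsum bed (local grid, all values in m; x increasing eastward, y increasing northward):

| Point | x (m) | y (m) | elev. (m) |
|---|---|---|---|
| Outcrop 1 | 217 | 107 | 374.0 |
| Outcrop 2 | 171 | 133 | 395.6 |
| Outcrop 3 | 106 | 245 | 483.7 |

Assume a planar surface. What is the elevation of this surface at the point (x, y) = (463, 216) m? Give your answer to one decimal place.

Two edge vectors: Outcrop 1→Outcrop 2 = (-46, 26, 21.6), Outcrop 1→Outcrop 3 = (-111, 138, 109.7).
Normal n = (Outcrop 1→Outcrop 2) × (Outcrop 1→Outcrop 3) = (-128.6, 2648.6, -3462).
So ∂z/∂x = −n_x/n_z = −0.03715 and ∂z/∂y = −n_y/n_z = 0.76505.
Intercept c from Outcrop 1: 374 + 8.06 − 81.86 = 300.20.
At (463, 216): z = −17.2 + 165.3 + 300.20 = 448.3 m.

448.3 m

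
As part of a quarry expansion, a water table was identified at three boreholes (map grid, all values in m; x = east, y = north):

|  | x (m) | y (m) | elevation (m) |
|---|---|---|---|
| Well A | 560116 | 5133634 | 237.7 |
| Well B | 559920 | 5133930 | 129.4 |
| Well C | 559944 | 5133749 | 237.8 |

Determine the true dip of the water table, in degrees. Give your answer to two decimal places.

Two edge vectors: Well A→Well B = (-196, 296, -108.3), Well A→Well C = (-172, 115, 0.1).
Normal n = (Well A→Well B) × (Well A→Well C) = (12484.1, 18647.2, 28372).
So ∂z/∂x = −n_x/n_z = −0.44001 and ∂z/∂y = −n_y/n_z = −0.65724.
Gradient magnitude |∇z| = √(a² + b²) = √(0.19361 + 0.43196) = 0.79093.
True dip = arctan(0.79093) = 38.34°, dipping toward NE (azimuth ≈ 034°).

38.34°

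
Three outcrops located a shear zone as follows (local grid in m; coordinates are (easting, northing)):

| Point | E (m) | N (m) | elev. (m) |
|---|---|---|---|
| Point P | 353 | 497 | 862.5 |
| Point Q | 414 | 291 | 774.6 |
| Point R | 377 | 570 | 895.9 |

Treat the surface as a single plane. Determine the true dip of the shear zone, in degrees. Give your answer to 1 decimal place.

Two edge vectors: Point P→Point Q = (61, -206, -87.9), Point P→Point R = (24, 73, 33.4).
Normal n = (Point P→Point Q) × (Point P→Point R) = (-463.7, -4147, 9397).
So ∂z/∂E = −n_x/n_z = 0.04935 and ∂z/∂N = −n_y/n_z = 0.44131.
Gradient magnitude |∇z| = √(a² + b²) = √(0.00243 + 0.19476) = 0.44406.
True dip = arctan(0.44406) = 23.9°, dipping toward S (azimuth ≈ 186°).

23.9°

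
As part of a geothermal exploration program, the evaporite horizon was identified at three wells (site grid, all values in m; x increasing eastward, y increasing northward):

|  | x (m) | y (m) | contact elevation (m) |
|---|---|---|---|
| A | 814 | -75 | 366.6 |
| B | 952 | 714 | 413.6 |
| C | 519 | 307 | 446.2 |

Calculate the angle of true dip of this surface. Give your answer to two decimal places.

Let the plane be z = a·x + b·y + c.
B−A: 138a + 789b = 47;  C−A: −295a + 382b = 79.6.
Solving gives a = −0.15711, b = 0.08705.
Gradient magnitude |∇z| = √(a² + b²) = √(0.02468 + 0.00758) = 0.17961.
True dip = arctan(0.17961) = 10.18°, dipping toward ESE (azimuth ≈ 119°).

10.18°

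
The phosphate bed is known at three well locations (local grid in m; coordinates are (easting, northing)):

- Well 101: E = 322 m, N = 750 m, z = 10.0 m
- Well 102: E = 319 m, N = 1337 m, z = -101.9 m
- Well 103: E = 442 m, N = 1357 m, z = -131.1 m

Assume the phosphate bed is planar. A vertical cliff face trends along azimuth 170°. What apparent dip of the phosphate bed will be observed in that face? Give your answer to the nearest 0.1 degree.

Two edge vectors: Well 101→Well 102 = (-3, 587, -111.9), Well 101→Well 103 = (120, 607, -141.1).
Normal n = (Well 101→Well 102) × (Well 101→Well 103) = (-14902.4, -13851.3, -72261).
So ∂z/∂E = −n_x/n_z = −0.20623 and ∂z/∂N = −n_y/n_z = −0.19168.
Unit vector along 170° is (sin 170°, cos 170°) = (0.1736, -0.9848).
Slope in that direction = a·(0.1736) + b·(-0.9848) = 0.15296.
Apparent dip = arctan|0.15296| = 8.7° (true dip is 15.7°, so apparent ≤ true as expected).

8.7°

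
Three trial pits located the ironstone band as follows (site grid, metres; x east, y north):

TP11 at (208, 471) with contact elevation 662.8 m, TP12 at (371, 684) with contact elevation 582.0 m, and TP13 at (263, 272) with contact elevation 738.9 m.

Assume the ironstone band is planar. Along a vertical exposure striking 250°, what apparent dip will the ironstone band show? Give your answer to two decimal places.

Let the plane be z = a·x + b·y + c.
TP12−TP11: 163a + 213b = −80.8;  TP13−TP11: 55a − 199b = 76.1.
Solving gives a = 0.00295, b = −0.38160.
Unit vector along 250° is (sin 250°, cos 250°) = (-0.9397, -0.3420).
Slope in that direction = a·(-0.9397) + b·(-0.3420) = 0.12775.
Apparent dip = arctan|0.12775| = 7.28° (true dip is 20.9°, so apparent ≤ true as expected).

7.28°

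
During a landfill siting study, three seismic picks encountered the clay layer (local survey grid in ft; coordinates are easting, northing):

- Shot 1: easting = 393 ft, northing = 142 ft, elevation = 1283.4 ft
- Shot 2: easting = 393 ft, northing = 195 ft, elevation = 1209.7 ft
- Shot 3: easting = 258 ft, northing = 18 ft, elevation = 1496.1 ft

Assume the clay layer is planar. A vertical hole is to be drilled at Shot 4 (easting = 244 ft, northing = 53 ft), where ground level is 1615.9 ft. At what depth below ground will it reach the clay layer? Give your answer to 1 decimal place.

164.3 ft

Let the plane be z = a·easting + b·northing + c.
Shot 2−Shot 1: 0a + 53b = −73.7;  Shot 3−Shot 1: −135a − 124b = 212.7.
Solving gives a = −0.29829, b = −1.39057.
Then c = 1283.4 − a·393 − b·142 = 1598.09.
At (244, 53): z_contact = −72.78 − 73.70 + 1598.09 = 1451.61 ft.
Depth below ground = 1615.9 − 1451.61 = 164.3 ft.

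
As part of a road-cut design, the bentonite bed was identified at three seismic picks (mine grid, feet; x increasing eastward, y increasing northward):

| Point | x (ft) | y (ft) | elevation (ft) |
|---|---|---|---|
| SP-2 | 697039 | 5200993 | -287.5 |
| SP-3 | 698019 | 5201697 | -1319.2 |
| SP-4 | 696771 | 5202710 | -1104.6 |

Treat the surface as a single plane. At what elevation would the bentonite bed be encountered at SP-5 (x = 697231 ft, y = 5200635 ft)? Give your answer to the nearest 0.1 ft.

Let the plane be z = a·x + b·y + c.
SP-3−SP-2: 980a + 704b = −1031.7;  SP-4−SP-2: −268a + 1717b = −817.1.
Solving gives a = −0.639218749, b = −0.575661401.
Then c = -287.5 − a·697039 − b·5200993 = 3439283.81.
At (697231, 5200635): z = −445683.1 − 2993804.8 + 3439283.81 = -204.1 ft.

-204.1 ft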